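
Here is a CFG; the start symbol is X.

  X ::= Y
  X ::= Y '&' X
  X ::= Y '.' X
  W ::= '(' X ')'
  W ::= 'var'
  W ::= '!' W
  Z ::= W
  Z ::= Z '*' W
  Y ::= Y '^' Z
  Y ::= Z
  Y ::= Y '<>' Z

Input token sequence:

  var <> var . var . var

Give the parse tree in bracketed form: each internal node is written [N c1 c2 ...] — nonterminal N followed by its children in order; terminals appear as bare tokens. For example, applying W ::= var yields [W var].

[X [Y [Y [Z [W var]]] <> [Z [W var]]] . [X [Y [Z [W var]]] . [X [Y [Z [W var]]]]]]

X
Y . X
Y <> Z . X
Z <> Z . X
W <> Z . X
var <> Z . X
var <> W . X
var <> var . X
var <> var . Y . X
var <> var . Z . X
var <> var . W . X
var <> var . var . X
var <> var . var . Y
var <> var . var . Z
var <> var . var . W
var <> var . var . var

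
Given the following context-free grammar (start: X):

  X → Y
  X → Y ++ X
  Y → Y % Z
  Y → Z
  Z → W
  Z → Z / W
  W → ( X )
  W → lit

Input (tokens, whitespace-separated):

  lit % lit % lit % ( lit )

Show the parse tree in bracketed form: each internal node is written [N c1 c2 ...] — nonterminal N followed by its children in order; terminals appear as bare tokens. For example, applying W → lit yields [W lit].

[X [Y [Y [Y [Y [Z [W lit]]] % [Z [W lit]]] % [Z [W lit]]] % [Z [W ( [X [Y [Z [W lit]]]] )]]]]

X
Y
Y % Z
Y % Z % Z
Y % Z % Z % Z
Z % Z % Z % Z
W % Z % Z % Z
lit % Z % Z % Z
lit % W % Z % Z
lit % lit % Z % Z
lit % lit % W % Z
lit % lit % lit % Z
lit % lit % lit % W
lit % lit % lit % ( X )
lit % lit % lit % ( Y )
lit % lit % lit % ( Z )
lit % lit % lit % ( W )
lit % lit % lit % ( lit )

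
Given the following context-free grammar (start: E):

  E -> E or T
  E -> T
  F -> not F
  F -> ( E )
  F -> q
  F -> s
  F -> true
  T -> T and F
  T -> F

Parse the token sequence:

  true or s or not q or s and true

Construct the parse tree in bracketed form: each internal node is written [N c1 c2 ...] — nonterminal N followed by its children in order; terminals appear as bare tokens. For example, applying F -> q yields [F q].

E
E or T
E or T or T
E or T or T or T
T or T or T or T
F or T or T or T
true or T or T or T
true or F or T or T
true or s or T or T
true or s or F or T
true or s or not F or T
true or s or not q or T
true or s or not q or T and F
true or s or not q or F and F
true or s or not q or s and F
true or s or not q or s and true

[E [E [E [E [T [F true]]] or [T [F s]]] or [T [F not [F q]]]] or [T [T [F s]] and [F true]]]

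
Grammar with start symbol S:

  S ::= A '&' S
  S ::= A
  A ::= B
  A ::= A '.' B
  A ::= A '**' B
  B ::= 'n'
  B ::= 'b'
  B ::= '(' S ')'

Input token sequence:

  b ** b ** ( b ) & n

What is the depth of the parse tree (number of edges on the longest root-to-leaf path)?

[S [A [A [A [B b]] ** [B b]] ** [B ( [S [A [B b]]] )]] & [S [A [B n]]]]

6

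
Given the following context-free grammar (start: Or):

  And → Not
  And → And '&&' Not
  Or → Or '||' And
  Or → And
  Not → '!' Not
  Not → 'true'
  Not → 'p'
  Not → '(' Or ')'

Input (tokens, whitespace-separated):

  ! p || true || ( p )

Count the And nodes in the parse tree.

4

[Or [Or [Or [And [Not ! [Not p]]]] || [And [Not true]]] || [And [Not ( [Or [And [Not p]]] )]]]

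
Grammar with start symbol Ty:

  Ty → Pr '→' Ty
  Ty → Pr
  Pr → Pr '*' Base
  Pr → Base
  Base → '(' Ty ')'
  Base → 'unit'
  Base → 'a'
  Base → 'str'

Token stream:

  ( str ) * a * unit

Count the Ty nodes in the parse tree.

2

[Ty [Pr [Pr [Pr [Base ( [Ty [Pr [Base str]]] )]] * [Base a]] * [Base unit]]]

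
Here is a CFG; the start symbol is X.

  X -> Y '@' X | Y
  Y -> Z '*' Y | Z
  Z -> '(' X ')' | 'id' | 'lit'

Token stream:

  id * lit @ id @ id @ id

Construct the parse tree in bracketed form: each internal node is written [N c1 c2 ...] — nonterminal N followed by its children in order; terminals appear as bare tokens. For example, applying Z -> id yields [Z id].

[X [Y [Z id] * [Y [Z lit]]] @ [X [Y [Z id]] @ [X [Y [Z id]] @ [X [Y [Z id]]]]]]

X
Y @ X
Z * Y @ X
id * Y @ X
id * Z @ X
id * lit @ X
id * lit @ Y @ X
id * lit @ Z @ X
id * lit @ id @ X
id * lit @ id @ Y @ X
id * lit @ id @ Z @ X
id * lit @ id @ id @ X
id * lit @ id @ id @ Y
id * lit @ id @ id @ Z
id * lit @ id @ id @ id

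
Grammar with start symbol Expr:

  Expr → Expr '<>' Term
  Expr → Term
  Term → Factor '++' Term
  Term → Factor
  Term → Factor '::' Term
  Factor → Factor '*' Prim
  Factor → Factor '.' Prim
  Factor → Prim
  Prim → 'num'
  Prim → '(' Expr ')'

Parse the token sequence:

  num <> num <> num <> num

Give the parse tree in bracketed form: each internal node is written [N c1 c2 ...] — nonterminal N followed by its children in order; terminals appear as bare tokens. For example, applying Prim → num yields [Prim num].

[Expr [Expr [Expr [Expr [Term [Factor [Prim num]]]] <> [Term [Factor [Prim num]]]] <> [Term [Factor [Prim num]]]] <> [Term [Factor [Prim num]]]]

Expr
Expr <> Term
Expr <> Term <> Term
Expr <> Term <> Term <> Term
Term <> Term <> Term <> Term
Factor <> Term <> Term <> Term
Prim <> Term <> Term <> Term
num <> Term <> Term <> Term
num <> Factor <> Term <> Term
num <> Prim <> Term <> Term
num <> num <> Term <> Term
num <> num <> Factor <> Term
num <> num <> Prim <> Term
num <> num <> num <> Term
num <> num <> num <> Factor
num <> num <> num <> Prim
num <> num <> num <> num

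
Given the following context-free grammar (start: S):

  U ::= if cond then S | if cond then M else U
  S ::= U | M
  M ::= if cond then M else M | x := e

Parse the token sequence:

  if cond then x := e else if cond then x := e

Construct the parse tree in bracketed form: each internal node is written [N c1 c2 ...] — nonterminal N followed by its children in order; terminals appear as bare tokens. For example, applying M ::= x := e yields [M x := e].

S
U
if cond then M else U
if cond then x := e else U
if cond then x := e else if cond then S
if cond then x := e else if cond then M
if cond then x := e else if cond then x := e

[S [U if cond then [M x := e] else [U if cond then [S [M x := e]]]]]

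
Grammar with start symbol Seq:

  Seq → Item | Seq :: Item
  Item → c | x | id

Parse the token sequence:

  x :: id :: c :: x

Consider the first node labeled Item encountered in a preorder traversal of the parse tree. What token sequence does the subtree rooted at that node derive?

[Seq [Seq [Seq [Seq [Item x]] :: [Item id]] :: [Item c]] :: [Item x]]

x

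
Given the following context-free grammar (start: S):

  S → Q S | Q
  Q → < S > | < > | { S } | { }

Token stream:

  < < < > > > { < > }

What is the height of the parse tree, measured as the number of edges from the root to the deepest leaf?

[S [Q < [S [Q < [S [Q < >]] >]] >] [S [Q { [S [Q < >]] }]]]

6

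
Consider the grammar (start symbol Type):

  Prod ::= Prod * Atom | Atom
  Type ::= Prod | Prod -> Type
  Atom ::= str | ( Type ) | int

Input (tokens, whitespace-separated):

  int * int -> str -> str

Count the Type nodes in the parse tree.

3

[Type [Prod [Prod [Atom int]] * [Atom int]] -> [Type [Prod [Atom str]] -> [Type [Prod [Atom str]]]]]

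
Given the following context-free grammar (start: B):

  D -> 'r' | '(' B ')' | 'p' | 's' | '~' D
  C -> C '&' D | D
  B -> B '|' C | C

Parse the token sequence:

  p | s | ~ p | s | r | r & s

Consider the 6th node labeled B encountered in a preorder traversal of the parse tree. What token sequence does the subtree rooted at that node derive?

[B [B [B [B [B [B [C [D p]]] | [C [D s]]] | [C [D ~ [D p]]]] | [C [D s]]] | [C [D r]]] | [C [C [D r]] & [D s]]]

p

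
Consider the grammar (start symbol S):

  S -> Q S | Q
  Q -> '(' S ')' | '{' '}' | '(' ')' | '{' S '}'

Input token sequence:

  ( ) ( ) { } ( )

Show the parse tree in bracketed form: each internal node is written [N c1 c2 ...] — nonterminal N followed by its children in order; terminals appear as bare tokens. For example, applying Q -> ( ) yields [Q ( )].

S
Q S
( ) S
( ) Q S
( ) ( ) S
( ) ( ) Q S
( ) ( ) { } S
( ) ( ) { } Q
( ) ( ) { } ( )

[S [Q ( )] [S [Q ( )] [S [Q { }] [S [Q ( )]]]]]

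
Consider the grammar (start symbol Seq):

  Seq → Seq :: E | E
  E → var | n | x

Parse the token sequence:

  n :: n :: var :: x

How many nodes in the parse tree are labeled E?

[Seq [Seq [Seq [Seq [E n]] :: [E n]] :: [E var]] :: [E x]]

4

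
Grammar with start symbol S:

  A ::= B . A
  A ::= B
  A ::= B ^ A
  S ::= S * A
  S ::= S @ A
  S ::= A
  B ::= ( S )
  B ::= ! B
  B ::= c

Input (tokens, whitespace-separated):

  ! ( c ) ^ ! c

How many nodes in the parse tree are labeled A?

[S [A [B ! [B ( [S [A [B c]]] )]] ^ [A [B ! [B c]]]]]

3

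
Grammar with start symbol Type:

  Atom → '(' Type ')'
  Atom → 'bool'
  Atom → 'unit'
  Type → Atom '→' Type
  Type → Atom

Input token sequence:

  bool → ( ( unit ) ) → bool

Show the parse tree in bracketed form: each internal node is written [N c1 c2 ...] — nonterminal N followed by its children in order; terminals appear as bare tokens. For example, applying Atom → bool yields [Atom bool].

Type
Atom → Type
bool → Type
bool → Atom → Type
bool → ( Type ) → Type
bool → ( Atom ) → Type
bool → ( ( Type ) ) → Type
bool → ( ( Atom ) ) → Type
bool → ( ( unit ) ) → Type
bool → ( ( unit ) ) → Atom
bool → ( ( unit ) ) → bool

[Type [Atom bool] → [Type [Atom ( [Type [Atom ( [Type [Atom unit]] )]] )] → [Type [Atom bool]]]]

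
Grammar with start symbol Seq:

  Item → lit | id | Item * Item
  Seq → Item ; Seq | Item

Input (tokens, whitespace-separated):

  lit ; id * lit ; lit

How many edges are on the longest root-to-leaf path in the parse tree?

4

[Seq [Item lit] ; [Seq [Item [Item id] * [Item lit]] ; [Seq [Item lit]]]]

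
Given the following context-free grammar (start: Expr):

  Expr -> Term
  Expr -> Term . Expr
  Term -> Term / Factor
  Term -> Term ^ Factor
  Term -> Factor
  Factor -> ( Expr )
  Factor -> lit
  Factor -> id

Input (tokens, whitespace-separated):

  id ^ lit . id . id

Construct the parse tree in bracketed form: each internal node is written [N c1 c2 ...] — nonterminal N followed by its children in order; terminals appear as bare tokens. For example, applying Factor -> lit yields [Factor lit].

[Expr [Term [Term [Factor id]] ^ [Factor lit]] . [Expr [Term [Factor id]] . [Expr [Term [Factor id]]]]]

Expr
Term . Expr
Term ^ Factor . Expr
Factor ^ Factor . Expr
id ^ Factor . Expr
id ^ lit . Expr
id ^ lit . Term . Expr
id ^ lit . Factor . Expr
id ^ lit . id . Expr
id ^ lit . id . Term
id ^ lit . id . Factor
id ^ lit . id . id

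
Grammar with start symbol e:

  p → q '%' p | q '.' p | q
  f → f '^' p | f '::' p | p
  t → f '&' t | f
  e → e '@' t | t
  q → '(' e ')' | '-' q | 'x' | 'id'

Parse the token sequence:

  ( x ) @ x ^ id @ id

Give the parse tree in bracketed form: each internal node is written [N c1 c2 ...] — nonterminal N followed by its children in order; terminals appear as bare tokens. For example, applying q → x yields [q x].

[e [e [e [t [f [p [q ( [e [t [f [p [q x]]]]] )]]]]] @ [t [f [f [p [q x]]] ^ [p [q id]]]]] @ [t [f [p [q id]]]]]

e
e @ t
e @ t @ t
t @ t @ t
f @ t @ t
p @ t @ t
q @ t @ t
( e ) @ t @ t
( t ) @ t @ t
( f ) @ t @ t
( p ) @ t @ t
( q ) @ t @ t
( x ) @ t @ t
( x ) @ f @ t
( x ) @ f ^ p @ t
( x ) @ p ^ p @ t
( x ) @ q ^ p @ t
( x ) @ x ^ p @ t
( x ) @ x ^ q @ t
( x ) @ x ^ id @ t
( x ) @ x ^ id @ f
( x ) @ x ^ id @ p
( x ) @ x ^ id @ q
( x ) @ x ^ id @ id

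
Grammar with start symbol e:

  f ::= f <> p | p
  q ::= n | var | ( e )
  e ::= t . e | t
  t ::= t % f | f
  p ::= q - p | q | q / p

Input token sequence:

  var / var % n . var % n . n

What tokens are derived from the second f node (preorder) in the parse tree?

[e [t [t [f [p [q var] / [p [q var]]]]] % [f [p [q n]]]] . [e [t [t [f [p [q var]]]] % [f [p [q n]]]] . [e [t [f [p [q n]]]]]]]

n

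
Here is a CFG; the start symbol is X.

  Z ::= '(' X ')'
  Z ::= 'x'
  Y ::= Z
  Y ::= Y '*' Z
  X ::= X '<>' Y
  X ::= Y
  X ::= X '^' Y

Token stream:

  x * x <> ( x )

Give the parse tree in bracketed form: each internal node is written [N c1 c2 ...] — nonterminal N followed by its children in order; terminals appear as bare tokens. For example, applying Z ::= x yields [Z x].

[X [X [Y [Y [Z x]] * [Z x]]] <> [Y [Z ( [X [Y [Z x]]] )]]]

X
X <> Y
Y <> Y
Y * Z <> Y
Z * Z <> Y
x * Z <> Y
x * x <> Y
x * x <> Z
x * x <> ( X )
x * x <> ( Y )
x * x <> ( Z )
x * x <> ( x )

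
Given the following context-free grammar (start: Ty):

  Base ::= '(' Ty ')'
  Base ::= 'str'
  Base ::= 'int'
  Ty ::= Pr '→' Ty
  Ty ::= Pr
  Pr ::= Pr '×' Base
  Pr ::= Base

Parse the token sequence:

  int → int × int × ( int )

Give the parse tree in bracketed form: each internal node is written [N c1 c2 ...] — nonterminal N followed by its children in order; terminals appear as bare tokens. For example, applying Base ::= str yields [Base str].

Ty
Pr → Ty
Base → Ty
int → Ty
int → Pr
int → Pr × Base
int → Pr × Base × Base
int → Base × Base × Base
int → int × Base × Base
int → int × int × Base
int → int × int × ( Ty )
int → int × int × ( Pr )
int → int × int × ( Base )
int → int × int × ( int )

[Ty [Pr [Base int]] → [Ty [Pr [Pr [Pr [Base int]] × [Base int]] × [Base ( [Ty [Pr [Base int]]] )]]]]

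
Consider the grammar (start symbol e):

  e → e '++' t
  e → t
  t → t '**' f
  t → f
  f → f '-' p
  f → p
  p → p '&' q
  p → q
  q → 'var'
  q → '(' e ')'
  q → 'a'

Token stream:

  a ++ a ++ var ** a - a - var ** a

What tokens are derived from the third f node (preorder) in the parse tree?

[e [e [e [t [f [p [q a]]]]] ++ [t [f [p [q a]]]]] ++ [t [t [t [f [p [q var]]]] ** [f [f [f [p [q a]]] - [p [q a]]] - [p [q var]]]] ** [f [p [q a]]]]]

var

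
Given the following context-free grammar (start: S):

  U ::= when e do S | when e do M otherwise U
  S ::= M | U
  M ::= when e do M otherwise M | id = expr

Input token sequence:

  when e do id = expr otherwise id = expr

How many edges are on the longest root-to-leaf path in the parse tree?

[S [M when e do [M id = expr] otherwise [M id = expr]]]

3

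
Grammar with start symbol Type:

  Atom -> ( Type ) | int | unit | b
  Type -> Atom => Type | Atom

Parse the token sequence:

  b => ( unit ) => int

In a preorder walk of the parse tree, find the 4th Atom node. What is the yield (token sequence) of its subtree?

int

[Type [Atom b] => [Type [Atom ( [Type [Atom unit]] )] => [Type [Atom int]]]]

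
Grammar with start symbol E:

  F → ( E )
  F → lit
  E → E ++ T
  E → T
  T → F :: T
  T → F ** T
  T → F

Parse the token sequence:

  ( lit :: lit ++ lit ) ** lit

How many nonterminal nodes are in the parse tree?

[E [T [F ( [E [E [T [F lit] :: [T [F lit]]]] ++ [T [F lit]]] )] ** [T [F lit]]]]

13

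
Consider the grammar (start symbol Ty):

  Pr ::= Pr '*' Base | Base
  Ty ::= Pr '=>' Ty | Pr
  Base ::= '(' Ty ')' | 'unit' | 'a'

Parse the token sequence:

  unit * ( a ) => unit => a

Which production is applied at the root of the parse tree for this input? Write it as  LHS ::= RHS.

[Ty [Pr [Pr [Base unit]] * [Base ( [Ty [Pr [Base a]]] )]] => [Ty [Pr [Base unit]] => [Ty [Pr [Base a]]]]]

Ty ::= Pr '=>' Ty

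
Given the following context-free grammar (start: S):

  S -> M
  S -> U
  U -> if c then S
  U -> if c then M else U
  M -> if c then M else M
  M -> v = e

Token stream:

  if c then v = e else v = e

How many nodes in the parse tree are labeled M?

[S [M if c then [M v = e] else [M v = e]]]

3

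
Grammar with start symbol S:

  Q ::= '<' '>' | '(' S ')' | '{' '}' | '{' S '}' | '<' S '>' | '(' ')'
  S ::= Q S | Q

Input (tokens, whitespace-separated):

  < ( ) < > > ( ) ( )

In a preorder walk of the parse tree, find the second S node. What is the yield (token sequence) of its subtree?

[S [Q < [S [Q ( )] [S [Q < >]]] >] [S [Q ( )] [S [Q ( )]]]]

( ) < >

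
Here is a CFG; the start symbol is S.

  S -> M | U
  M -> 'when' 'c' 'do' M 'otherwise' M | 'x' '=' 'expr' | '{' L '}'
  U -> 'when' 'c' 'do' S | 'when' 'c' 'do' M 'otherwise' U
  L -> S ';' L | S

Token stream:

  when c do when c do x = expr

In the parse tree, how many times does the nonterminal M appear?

1

[S [U when c do [S [U when c do [S [M x = expr]]]]]]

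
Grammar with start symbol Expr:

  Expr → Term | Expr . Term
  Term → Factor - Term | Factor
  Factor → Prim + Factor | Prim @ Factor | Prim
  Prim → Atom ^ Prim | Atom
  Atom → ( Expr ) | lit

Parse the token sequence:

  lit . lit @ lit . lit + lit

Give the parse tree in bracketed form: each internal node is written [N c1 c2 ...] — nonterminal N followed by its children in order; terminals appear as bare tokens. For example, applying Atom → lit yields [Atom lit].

[Expr [Expr [Expr [Term [Factor [Prim [Atom lit]]]]] . [Term [Factor [Prim [Atom lit]] @ [Factor [Prim [Atom lit]]]]]] . [Term [Factor [Prim [Atom lit]] + [Factor [Prim [Atom lit]]]]]]

Expr
Expr . Term
Expr . Term . Term
Term . Term . Term
Factor . Term . Term
Prim . Term . Term
Atom . Term . Term
lit . Term . Term
lit . Factor . Term
lit . Prim @ Factor . Term
lit . Atom @ Factor . Term
lit . lit @ Factor . Term
lit . lit @ Prim . Term
lit . lit @ Atom . Term
lit . lit @ lit . Term
lit . lit @ lit . Factor
lit . lit @ lit . Prim + Factor
lit . lit @ lit . Atom + Factor
lit . lit @ lit . lit + Factor
lit . lit @ lit . lit + Prim
lit . lit @ lit . lit + Atom
lit . lit @ lit . lit + lit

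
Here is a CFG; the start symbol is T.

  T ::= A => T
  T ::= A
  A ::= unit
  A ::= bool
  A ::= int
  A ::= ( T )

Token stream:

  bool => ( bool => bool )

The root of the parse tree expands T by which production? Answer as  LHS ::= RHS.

T ::= A => T

[T [A bool] => [T [A ( [T [A bool] => [T [A bool]]] )]]]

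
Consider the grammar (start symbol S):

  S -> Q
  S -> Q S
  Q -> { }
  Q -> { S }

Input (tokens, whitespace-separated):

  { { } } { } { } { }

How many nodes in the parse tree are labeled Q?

[S [Q { [S [Q { }]] }] [S [Q { }] [S [Q { }] [S [Q { }]]]]]

5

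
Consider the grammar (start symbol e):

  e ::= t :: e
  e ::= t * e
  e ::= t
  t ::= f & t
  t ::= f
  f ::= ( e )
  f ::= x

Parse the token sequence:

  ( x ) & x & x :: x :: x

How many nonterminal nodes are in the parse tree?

[e [t [f ( [e [t [f x]]] )] & [t [f x] & [t [f x]]]] :: [e [t [f x]] :: [e [t [f x]]]]]

16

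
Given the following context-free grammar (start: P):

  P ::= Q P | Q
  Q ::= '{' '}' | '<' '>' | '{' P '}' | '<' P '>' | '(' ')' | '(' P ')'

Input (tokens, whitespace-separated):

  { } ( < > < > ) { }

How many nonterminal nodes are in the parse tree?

[P [Q { }] [P [Q ( [P [Q < >] [P [Q < >]]] )] [P [Q { }]]]]

10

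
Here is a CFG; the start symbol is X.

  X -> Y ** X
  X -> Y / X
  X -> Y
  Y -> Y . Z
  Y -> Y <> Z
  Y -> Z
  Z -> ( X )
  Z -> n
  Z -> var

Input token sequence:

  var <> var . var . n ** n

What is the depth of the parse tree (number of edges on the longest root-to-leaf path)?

[X [Y [Y [Y [Y [Z var]] <> [Z var]] . [Z var]] . [Z n]] ** [X [Y [Z n]]]]

6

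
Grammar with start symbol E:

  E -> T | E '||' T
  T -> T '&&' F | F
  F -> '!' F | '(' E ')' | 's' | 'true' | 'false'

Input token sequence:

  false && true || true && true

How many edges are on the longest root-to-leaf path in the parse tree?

5

[E [E [T [T [F false]] && [F true]]] || [T [T [F true]] && [F true]]]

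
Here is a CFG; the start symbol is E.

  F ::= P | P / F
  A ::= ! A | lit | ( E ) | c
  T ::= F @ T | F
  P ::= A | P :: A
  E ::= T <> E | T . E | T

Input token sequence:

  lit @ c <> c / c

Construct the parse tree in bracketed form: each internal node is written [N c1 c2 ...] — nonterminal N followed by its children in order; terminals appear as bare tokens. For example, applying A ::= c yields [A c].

[E [T [F [P [A lit]]] @ [T [F [P [A c]]]]] <> [E [T [F [P [A c]] / [F [P [A c]]]]]]]

E
T <> E
F @ T <> E
P @ T <> E
A @ T <> E
lit @ T <> E
lit @ F <> E
lit @ P <> E
lit @ A <> E
lit @ c <> E
lit @ c <> T
lit @ c <> F
lit @ c <> P / F
lit @ c <> A / F
lit @ c <> c / F
lit @ c <> c / P
lit @ c <> c / A
lit @ c <> c / c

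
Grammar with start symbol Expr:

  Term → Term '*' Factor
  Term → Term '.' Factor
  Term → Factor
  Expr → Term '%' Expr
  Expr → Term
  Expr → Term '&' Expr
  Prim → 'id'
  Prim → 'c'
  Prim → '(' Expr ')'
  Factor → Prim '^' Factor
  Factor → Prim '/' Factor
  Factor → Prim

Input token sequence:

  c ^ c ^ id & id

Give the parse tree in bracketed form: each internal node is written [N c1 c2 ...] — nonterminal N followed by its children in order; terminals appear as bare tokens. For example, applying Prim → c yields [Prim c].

Expr
Term & Expr
Factor & Expr
Prim ^ Factor & Expr
c ^ Factor & Expr
c ^ Prim ^ Factor & Expr
c ^ c ^ Factor & Expr
c ^ c ^ Prim & Expr
c ^ c ^ id & Expr
c ^ c ^ id & Term
c ^ c ^ id & Factor
c ^ c ^ id & Prim
c ^ c ^ id & id

[Expr [Term [Factor [Prim c] ^ [Factor [Prim c] ^ [Factor [Prim id]]]]] & [Expr [Term [Factor [Prim id]]]]]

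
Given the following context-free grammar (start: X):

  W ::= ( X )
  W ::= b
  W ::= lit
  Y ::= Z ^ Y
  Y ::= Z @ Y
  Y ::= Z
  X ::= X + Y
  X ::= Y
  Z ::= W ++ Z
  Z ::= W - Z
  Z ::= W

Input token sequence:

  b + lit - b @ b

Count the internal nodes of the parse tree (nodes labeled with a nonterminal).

13

[X [X [Y [Z [W b]]]] + [Y [Z [W lit] - [Z [W b]]] @ [Y [Z [W b]]]]]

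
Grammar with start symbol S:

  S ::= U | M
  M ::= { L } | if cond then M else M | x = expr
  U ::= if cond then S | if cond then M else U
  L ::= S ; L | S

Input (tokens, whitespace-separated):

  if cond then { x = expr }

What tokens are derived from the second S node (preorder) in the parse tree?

{ x = expr }

[S [U if cond then [S [M { [L [S [M x = expr]]] }]]]]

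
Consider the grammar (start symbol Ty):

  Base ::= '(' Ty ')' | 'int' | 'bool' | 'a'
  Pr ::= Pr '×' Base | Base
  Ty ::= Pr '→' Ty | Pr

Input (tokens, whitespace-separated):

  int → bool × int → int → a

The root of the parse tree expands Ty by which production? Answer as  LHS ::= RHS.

[Ty [Pr [Base int]] → [Ty [Pr [Pr [Base bool]] × [Base int]] → [Ty [Pr [Base int]] → [Ty [Pr [Base a]]]]]]

Ty ::= Pr '→' Ty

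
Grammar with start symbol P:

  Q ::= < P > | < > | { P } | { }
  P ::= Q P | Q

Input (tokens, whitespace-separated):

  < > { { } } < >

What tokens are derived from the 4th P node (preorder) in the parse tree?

< >

[P [Q < >] [P [Q { [P [Q { }]] }] [P [Q < >]]]]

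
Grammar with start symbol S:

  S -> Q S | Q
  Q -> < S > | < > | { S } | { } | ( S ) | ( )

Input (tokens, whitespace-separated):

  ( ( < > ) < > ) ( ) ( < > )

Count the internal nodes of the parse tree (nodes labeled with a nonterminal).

14

[S [Q ( [S [Q ( [S [Q < >]] )] [S [Q < >]]] )] [S [Q ( )] [S [Q ( [S [Q < >]] )]]]]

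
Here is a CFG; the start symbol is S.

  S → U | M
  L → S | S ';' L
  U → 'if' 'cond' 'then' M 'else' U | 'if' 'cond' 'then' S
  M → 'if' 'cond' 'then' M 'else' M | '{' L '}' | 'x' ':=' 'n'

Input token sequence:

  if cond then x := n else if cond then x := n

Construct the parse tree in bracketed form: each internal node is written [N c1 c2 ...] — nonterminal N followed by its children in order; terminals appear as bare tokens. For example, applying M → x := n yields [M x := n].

S
U
if cond then M else U
if cond then x := n else U
if cond then x := n else if cond then S
if cond then x := n else if cond then M
if cond then x := n else if cond then x := n

[S [U if cond then [M x := n] else [U if cond then [S [M x := n]]]]]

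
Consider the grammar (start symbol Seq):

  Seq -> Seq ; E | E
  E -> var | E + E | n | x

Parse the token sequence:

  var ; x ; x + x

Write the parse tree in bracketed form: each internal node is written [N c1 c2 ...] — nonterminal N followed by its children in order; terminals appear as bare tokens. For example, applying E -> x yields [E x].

[Seq [Seq [Seq [E var]] ; [E x]] ; [E [E x] + [E x]]]

Seq
Seq ; E
Seq ; E ; E
E ; E ; E
var ; E ; E
var ; x ; E
var ; x ; E + E
var ; x ; x + E
var ; x ; x + x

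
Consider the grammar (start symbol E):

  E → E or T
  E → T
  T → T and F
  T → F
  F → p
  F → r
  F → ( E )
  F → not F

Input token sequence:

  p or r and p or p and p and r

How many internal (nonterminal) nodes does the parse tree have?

15

[E [E [E [T [F p]]] or [T [T [F r]] and [F p]]] or [T [T [T [F p]] and [F p]] and [F r]]]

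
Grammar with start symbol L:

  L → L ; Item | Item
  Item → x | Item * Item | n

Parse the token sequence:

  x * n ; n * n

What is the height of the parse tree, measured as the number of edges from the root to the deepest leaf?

4

[L [L [Item [Item x] * [Item n]]] ; [Item [Item n] * [Item n]]]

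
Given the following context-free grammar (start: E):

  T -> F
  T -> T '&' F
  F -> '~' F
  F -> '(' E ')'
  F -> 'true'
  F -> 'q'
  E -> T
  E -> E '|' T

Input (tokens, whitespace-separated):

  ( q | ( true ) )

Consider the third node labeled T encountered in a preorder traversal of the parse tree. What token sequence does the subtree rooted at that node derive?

[E [T [F ( [E [E [T [F q]]] | [T [F ( [E [T [F true]]] )]]] )]]]

( true )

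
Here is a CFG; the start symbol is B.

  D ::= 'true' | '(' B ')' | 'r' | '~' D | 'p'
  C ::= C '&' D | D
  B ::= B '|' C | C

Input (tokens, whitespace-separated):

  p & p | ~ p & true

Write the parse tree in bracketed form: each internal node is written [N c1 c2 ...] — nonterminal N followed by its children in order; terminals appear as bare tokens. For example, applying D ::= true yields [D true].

[B [B [C [C [D p]] & [D p]]] | [C [C [D ~ [D p]]] & [D true]]]

B
B | C
C | C
C & D | C
D & D | C
p & D | C
p & p | C
p & p | C & D
p & p | D & D
p & p | ~ D & D
p & p | ~ p & D
p & p | ~ p & true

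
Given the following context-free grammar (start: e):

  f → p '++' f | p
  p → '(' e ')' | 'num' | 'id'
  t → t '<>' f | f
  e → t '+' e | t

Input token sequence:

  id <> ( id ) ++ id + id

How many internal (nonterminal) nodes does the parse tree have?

[e [t [t [f [p id]]] <> [f [p ( [e [t [f [p id]]]] )] ++ [f [p id]]]] + [e [t [f [p id]]]]]

17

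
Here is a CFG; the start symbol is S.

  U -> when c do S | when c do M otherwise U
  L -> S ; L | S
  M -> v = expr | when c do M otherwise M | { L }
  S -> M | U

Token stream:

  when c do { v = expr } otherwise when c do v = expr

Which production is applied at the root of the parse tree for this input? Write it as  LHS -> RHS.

S -> U

[S [U when c do [M { [L [S [M v = expr]]] }] otherwise [U when c do [S [M v = expr]]]]]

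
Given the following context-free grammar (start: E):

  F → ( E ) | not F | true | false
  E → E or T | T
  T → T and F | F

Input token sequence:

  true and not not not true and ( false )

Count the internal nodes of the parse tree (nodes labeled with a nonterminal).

13

[E [T [T [T [F true]] and [F not [F not [F not [F true]]]]] and [F ( [E [T [F false]]] )]]]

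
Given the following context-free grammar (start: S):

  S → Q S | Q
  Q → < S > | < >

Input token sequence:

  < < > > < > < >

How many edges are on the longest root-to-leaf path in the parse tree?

[S [Q < [S [Q < >]] >] [S [Q < >] [S [Q < >]]]]

4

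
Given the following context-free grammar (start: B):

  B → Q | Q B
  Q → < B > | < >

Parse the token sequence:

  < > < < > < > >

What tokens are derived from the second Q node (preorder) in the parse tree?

[B [Q < >] [B [Q < [B [Q < >] [B [Q < >]]] >]]]

< < > < > >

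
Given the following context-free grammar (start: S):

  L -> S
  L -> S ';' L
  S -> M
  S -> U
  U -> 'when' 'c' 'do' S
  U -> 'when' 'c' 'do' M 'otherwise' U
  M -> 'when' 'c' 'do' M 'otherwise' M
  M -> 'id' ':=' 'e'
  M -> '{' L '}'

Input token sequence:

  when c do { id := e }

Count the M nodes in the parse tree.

[S [U when c do [S [M { [L [S [M id := e]]] }]]]]

2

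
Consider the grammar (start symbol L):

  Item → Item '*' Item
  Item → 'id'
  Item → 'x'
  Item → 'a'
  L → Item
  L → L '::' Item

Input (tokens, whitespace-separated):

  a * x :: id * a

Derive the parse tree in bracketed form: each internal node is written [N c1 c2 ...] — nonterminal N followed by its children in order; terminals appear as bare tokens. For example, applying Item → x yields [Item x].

L
L :: Item
Item :: Item
Item * Item :: Item
a * Item :: Item
a * x :: Item
a * x :: Item * Item
a * x :: id * Item
a * x :: id * a

[L [L [Item [Item a] * [Item x]]] :: [Item [Item id] * [Item a]]]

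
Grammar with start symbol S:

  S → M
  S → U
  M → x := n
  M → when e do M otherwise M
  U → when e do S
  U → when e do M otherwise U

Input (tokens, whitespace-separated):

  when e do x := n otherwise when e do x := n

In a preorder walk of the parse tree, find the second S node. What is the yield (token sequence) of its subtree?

[S [U when e do [M x := n] otherwise [U when e do [S [M x := n]]]]]

x := n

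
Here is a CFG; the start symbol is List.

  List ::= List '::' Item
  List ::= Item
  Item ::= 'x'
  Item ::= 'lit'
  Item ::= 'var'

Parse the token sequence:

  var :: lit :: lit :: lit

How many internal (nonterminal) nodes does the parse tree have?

8

[List [List [List [List [Item var]] :: [Item lit]] :: [Item lit]] :: [Item lit]]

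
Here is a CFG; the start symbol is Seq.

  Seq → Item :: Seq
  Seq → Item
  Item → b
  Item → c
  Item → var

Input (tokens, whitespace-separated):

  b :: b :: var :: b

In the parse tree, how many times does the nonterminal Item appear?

4

[Seq [Item b] :: [Seq [Item b] :: [Seq [Item var] :: [Seq [Item b]]]]]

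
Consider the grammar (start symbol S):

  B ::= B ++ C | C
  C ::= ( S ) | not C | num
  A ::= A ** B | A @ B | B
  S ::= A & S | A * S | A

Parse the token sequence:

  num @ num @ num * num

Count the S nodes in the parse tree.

2

[S [A [A [A [B [C num]]] @ [B [C num]]] @ [B [C num]]] * [S [A [B [C num]]]]]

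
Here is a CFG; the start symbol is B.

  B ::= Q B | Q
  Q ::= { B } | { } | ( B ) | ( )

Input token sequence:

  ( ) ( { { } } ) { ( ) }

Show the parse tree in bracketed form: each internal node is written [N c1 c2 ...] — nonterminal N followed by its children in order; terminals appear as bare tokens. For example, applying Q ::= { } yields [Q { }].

[B [Q ( )] [B [Q ( [B [Q { [B [Q { }]] }]] )] [B [Q { [B [Q ( )]] }]]]]

B
Q B
( ) B
( ) Q B
( ) ( B ) B
( ) ( Q ) B
( ) ( { B } ) B
( ) ( { Q } ) B
( ) ( { { } } ) B
( ) ( { { } } ) Q
( ) ( { { } } ) { B }
( ) ( { { } } ) { Q }
( ) ( { { } } ) { ( ) }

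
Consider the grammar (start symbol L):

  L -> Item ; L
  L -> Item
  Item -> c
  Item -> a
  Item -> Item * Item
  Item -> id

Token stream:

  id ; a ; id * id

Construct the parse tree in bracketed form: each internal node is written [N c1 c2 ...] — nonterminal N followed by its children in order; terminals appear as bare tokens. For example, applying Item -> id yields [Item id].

L
Item ; L
id ; L
id ; Item ; L
id ; a ; L
id ; a ; Item
id ; a ; Item * Item
id ; a ; id * Item
id ; a ; id * id

[L [Item id] ; [L [Item a] ; [L [Item [Item id] * [Item id]]]]]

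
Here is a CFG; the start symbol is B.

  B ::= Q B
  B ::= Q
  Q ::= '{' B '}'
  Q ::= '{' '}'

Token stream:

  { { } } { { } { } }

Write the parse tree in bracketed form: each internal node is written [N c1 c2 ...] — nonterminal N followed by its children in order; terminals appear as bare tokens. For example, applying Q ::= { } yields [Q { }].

[B [Q { [B [Q { }]] }] [B [Q { [B [Q { }] [B [Q { }]]] }]]]

B
Q B
{ B } B
{ Q } B
{ { } } B
{ { } } Q
{ { } } { B }
{ { } } { Q B }
{ { } } { { } B }
{ { } } { { } Q }
{ { } } { { } { } }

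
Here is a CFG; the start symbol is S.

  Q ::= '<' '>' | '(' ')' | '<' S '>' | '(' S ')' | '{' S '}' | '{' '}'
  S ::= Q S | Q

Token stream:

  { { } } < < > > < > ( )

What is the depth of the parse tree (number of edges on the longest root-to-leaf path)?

5

[S [Q { [S [Q { }]] }] [S [Q < [S [Q < >]] >] [S [Q < >] [S [Q ( )]]]]]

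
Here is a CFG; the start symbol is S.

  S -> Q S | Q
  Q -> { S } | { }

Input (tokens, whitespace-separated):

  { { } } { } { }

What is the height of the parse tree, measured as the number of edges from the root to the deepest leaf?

[S [Q { [S [Q { }]] }] [S [Q { }] [S [Q { }]]]]

4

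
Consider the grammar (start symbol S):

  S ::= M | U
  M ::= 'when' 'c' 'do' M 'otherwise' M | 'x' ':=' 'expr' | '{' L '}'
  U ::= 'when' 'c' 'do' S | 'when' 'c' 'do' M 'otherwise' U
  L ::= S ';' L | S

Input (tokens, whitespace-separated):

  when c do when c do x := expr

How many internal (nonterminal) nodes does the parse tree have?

[S [U when c do [S [U when c do [S [M x := expr]]]]]]

6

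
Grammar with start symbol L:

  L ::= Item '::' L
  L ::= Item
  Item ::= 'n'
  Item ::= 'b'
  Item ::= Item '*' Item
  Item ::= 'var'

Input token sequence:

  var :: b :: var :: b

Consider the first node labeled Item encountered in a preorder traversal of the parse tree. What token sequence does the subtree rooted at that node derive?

var

[L [Item var] :: [L [Item b] :: [L [Item var] :: [L [Item b]]]]]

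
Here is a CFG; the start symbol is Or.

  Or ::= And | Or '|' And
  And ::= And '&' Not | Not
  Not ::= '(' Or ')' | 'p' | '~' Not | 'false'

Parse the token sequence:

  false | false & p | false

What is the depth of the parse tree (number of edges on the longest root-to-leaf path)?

[Or [Or [Or [And [Not false]]] | [And [And [Not false]] & [Not p]]] | [And [Not false]]]

5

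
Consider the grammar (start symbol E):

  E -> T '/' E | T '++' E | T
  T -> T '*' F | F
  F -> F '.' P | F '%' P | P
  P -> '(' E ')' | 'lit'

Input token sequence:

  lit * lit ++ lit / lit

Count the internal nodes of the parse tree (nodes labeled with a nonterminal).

[E [T [T [F [P lit]]] * [F [P lit]]] ++ [E [T [F [P lit]]] / [E [T [F [P lit]]]]]]

15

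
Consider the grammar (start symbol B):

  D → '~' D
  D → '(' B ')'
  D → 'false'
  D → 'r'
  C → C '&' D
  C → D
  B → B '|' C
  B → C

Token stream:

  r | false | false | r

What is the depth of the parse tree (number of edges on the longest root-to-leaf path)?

[B [B [B [B [C [D r]]] | [C [D false]]] | [C [D false]]] | [C [D r]]]

6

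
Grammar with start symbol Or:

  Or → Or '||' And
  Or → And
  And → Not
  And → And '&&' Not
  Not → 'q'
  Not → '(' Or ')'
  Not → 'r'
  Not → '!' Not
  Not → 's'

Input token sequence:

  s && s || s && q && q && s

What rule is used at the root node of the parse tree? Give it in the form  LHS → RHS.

Or → Or '||' And

[Or [Or [And [And [Not s]] && [Not s]]] || [And [And [And [And [Not s]] && [Not q]] && [Not q]] && [Not s]]]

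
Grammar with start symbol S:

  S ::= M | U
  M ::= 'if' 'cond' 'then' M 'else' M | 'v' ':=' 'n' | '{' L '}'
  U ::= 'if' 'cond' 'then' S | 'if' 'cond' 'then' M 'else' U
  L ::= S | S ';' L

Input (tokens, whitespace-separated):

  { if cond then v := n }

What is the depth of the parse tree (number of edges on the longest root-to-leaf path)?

7

[S [M { [L [S [U if cond then [S [M v := n]]]]] }]]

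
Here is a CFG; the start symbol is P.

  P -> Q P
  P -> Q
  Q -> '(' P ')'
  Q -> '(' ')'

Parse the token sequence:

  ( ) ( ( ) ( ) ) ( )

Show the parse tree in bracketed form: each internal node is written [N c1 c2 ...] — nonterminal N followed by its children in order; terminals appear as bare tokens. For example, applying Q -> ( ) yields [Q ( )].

P
Q P
( ) P
( ) Q P
( ) ( P ) P
( ) ( Q P ) P
( ) ( ( ) P ) P
( ) ( ( ) Q ) P
( ) ( ( ) ( ) ) P
( ) ( ( ) ( ) ) Q
( ) ( ( ) ( ) ) ( )

[P [Q ( )] [P [Q ( [P [Q ( )] [P [Q ( )]]] )] [P [Q ( )]]]]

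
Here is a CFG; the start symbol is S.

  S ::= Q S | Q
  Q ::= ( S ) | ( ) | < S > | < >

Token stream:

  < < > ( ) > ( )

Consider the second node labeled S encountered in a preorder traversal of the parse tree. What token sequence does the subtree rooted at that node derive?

[S [Q < [S [Q < >] [S [Q ( )]]] >] [S [Q ( )]]]

< > ( )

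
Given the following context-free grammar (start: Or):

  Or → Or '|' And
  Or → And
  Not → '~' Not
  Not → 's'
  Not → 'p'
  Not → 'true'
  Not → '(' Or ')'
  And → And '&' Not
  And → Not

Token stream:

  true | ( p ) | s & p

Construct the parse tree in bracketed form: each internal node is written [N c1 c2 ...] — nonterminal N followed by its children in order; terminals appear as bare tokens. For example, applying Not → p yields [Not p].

[Or [Or [Or [And [Not true]]] | [And [Not ( [Or [And [Not p]]] )]]] | [And [And [Not s]] & [Not p]]]

Or
Or | And
Or | And | And
And | And | And
Not | And | And
true | And | And
true | Not | And
true | ( Or ) | And
true | ( And ) | And
true | ( Not ) | And
true | ( p ) | And
true | ( p ) | And & Not
true | ( p ) | Not & Not
true | ( p ) | s & Not
true | ( p ) | s & p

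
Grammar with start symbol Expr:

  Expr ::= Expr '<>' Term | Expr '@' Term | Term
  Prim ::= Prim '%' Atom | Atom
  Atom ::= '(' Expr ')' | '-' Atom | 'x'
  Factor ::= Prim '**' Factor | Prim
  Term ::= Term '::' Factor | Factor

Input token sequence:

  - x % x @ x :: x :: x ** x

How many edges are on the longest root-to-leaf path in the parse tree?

8

[Expr [Expr [Term [Factor [Prim [Prim [Atom - [Atom x]]] % [Atom x]]]]] @ [Term [Term [Term [Factor [Prim [Atom x]]]] :: [Factor [Prim [Atom x]]]] :: [Factor [Prim [Atom x]] ** [Factor [Prim [Atom x]]]]]]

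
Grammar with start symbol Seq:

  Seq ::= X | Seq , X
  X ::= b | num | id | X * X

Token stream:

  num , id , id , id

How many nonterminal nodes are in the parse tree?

8

[Seq [Seq [Seq [Seq [X num]] , [X id]] , [X id]] , [X id]]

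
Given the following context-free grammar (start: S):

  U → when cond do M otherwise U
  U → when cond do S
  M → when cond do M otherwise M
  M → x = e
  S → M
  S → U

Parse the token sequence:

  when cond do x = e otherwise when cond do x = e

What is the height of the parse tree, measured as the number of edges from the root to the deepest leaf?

5

[S [U when cond do [M x = e] otherwise [U when cond do [S [M x = e]]]]]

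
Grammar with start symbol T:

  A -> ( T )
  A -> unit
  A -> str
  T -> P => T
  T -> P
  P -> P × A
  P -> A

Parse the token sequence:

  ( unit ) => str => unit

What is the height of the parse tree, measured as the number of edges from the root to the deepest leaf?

[T [P [A ( [T [P [A unit]]] )]] => [T [P [A str]] => [T [P [A unit]]]]]

6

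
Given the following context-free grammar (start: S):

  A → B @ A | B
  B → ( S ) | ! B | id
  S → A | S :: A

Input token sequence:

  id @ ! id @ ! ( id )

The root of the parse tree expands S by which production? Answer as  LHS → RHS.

S → A

[S [A [B id] @ [A [B ! [B id]] @ [A [B ! [B ( [S [A [B id]]] )]]]]]]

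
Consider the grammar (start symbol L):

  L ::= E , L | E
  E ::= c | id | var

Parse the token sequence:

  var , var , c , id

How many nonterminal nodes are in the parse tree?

[L [E var] , [L [E var] , [L [E c] , [L [E id]]]]]

8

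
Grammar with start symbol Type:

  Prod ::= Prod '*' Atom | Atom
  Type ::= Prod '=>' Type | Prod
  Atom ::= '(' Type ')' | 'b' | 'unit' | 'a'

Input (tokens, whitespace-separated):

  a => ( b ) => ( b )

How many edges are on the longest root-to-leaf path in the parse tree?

[Type [Prod [Atom a]] => [Type [Prod [Atom ( [Type [Prod [Atom b]]] )]] => [Type [Prod [Atom ( [Type [Prod [Atom b]]] )]]]]]

8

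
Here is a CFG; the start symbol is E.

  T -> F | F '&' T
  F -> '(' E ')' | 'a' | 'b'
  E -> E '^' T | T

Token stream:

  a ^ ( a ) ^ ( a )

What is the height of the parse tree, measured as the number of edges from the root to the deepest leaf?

7

[E [E [E [T [F a]]] ^ [T [F ( [E [T [F a]]] )]]] ^ [T [F ( [E [T [F a]]] )]]]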